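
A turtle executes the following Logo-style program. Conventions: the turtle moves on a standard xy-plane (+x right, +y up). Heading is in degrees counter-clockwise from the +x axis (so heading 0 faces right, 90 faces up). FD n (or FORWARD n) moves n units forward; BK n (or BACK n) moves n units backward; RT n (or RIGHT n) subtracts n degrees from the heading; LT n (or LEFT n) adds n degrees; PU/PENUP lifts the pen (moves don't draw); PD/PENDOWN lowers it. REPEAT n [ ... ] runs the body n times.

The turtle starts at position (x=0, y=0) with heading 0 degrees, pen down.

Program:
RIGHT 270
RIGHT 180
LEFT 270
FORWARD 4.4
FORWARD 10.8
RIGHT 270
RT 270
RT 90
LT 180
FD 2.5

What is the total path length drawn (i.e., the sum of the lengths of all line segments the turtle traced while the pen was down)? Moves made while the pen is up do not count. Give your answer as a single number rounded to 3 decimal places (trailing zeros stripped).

Executing turtle program step by step:
Start: pos=(0,0), heading=0, pen down
RT 270: heading 0 -> 90
RT 180: heading 90 -> 270
LT 270: heading 270 -> 180
FD 4.4: (0,0) -> (-4.4,0) [heading=180, draw]
FD 10.8: (-4.4,0) -> (-15.2,0) [heading=180, draw]
RT 270: heading 180 -> 270
RT 270: heading 270 -> 0
RT 90: heading 0 -> 270
LT 180: heading 270 -> 90
FD 2.5: (-15.2,0) -> (-15.2,2.5) [heading=90, draw]
Final: pos=(-15.2,2.5), heading=90, 3 segment(s) drawn

Segment lengths:
  seg 1: (0,0) -> (-4.4,0), length = 4.4
  seg 2: (-4.4,0) -> (-15.2,0), length = 10.8
  seg 3: (-15.2,0) -> (-15.2,2.5), length = 2.5
Total = 17.7

Answer: 17.7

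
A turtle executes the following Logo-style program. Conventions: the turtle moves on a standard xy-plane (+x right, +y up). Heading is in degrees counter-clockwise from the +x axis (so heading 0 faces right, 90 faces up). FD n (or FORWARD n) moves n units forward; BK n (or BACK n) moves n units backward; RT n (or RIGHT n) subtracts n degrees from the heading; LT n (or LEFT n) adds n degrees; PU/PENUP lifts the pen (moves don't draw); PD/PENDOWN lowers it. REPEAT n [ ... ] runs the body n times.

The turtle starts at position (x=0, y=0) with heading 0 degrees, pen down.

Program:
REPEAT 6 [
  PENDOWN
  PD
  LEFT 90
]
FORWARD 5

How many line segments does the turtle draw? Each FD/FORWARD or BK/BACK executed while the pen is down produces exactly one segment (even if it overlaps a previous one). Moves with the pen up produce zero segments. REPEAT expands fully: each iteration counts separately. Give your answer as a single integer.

Answer: 1

Derivation:
Executing turtle program step by step:
Start: pos=(0,0), heading=0, pen down
REPEAT 6 [
  -- iteration 1/6 --
  PD: pen down
  PD: pen down
  LT 90: heading 0 -> 90
  -- iteration 2/6 --
  PD: pen down
  PD: pen down
  LT 90: heading 90 -> 180
  -- iteration 3/6 --
  PD: pen down
  PD: pen down
  LT 90: heading 180 -> 270
  -- iteration 4/6 --
  PD: pen down
  PD: pen down
  LT 90: heading 270 -> 0
  -- iteration 5/6 --
  PD: pen down
  PD: pen down
  LT 90: heading 0 -> 90
  -- iteration 6/6 --
  PD: pen down
  PD: pen down
  LT 90: heading 90 -> 180
]
FD 5: (0,0) -> (-5,0) [heading=180, draw]
Final: pos=(-5,0), heading=180, 1 segment(s) drawn
Segments drawn: 1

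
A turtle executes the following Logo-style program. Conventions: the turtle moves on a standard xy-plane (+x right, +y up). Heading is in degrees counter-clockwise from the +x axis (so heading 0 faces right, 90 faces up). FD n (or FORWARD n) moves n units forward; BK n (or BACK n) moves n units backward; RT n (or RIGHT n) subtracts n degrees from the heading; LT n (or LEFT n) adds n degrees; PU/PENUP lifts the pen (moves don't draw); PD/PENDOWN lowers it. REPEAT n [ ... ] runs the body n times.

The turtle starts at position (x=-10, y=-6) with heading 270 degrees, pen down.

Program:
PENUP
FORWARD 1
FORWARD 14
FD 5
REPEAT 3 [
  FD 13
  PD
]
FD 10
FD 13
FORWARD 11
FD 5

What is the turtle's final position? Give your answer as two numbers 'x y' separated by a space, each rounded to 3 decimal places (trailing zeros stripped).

Answer: -10 -104

Derivation:
Executing turtle program step by step:
Start: pos=(-10,-6), heading=270, pen down
PU: pen up
FD 1: (-10,-6) -> (-10,-7) [heading=270, move]
FD 14: (-10,-7) -> (-10,-21) [heading=270, move]
FD 5: (-10,-21) -> (-10,-26) [heading=270, move]
REPEAT 3 [
  -- iteration 1/3 --
  FD 13: (-10,-26) -> (-10,-39) [heading=270, move]
  PD: pen down
  -- iteration 2/3 --
  FD 13: (-10,-39) -> (-10,-52) [heading=270, draw]
  PD: pen down
  -- iteration 3/3 --
  FD 13: (-10,-52) -> (-10,-65) [heading=270, draw]
  PD: pen down
]
FD 10: (-10,-65) -> (-10,-75) [heading=270, draw]
FD 13: (-10,-75) -> (-10,-88) [heading=270, draw]
FD 11: (-10,-88) -> (-10,-99) [heading=270, draw]
FD 5: (-10,-99) -> (-10,-104) [heading=270, draw]
Final: pos=(-10,-104), heading=270, 6 segment(s) drawn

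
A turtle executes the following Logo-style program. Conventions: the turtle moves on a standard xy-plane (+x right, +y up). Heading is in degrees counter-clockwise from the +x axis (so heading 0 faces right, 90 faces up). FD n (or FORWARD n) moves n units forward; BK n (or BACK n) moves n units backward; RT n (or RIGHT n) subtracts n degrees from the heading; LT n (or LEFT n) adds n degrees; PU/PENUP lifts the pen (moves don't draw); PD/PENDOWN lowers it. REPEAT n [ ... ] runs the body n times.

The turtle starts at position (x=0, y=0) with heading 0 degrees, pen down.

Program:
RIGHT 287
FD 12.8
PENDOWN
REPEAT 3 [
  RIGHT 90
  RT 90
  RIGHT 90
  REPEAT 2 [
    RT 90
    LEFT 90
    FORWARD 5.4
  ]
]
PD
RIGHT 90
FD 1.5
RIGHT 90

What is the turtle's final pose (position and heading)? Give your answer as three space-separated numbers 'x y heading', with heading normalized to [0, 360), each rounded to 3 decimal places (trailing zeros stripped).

Answer: 0.146 0.478 163

Derivation:
Executing turtle program step by step:
Start: pos=(0,0), heading=0, pen down
RT 287: heading 0 -> 73
FD 12.8: (0,0) -> (3.742,12.241) [heading=73, draw]
PD: pen down
REPEAT 3 [
  -- iteration 1/3 --
  RT 90: heading 73 -> 343
  RT 90: heading 343 -> 253
  RT 90: heading 253 -> 163
  REPEAT 2 [
    -- iteration 1/2 --
    RT 90: heading 163 -> 73
    LT 90: heading 73 -> 163
    FD 5.4: (3.742,12.241) -> (-1.422,13.82) [heading=163, draw]
    -- iteration 2/2 --
    RT 90: heading 163 -> 73
    LT 90: heading 73 -> 163
    FD 5.4: (-1.422,13.82) -> (-6.586,15.398) [heading=163, draw]
  ]
  -- iteration 2/3 --
  RT 90: heading 163 -> 73
  RT 90: heading 73 -> 343
  RT 90: heading 343 -> 253
  REPEAT 2 [
    -- iteration 1/2 --
    RT 90: heading 253 -> 163
    LT 90: heading 163 -> 253
    FD 5.4: (-6.586,15.398) -> (-8.165,10.234) [heading=253, draw]
    -- iteration 2/2 --
    RT 90: heading 253 -> 163
    LT 90: heading 163 -> 253
    FD 5.4: (-8.165,10.234) -> (-9.743,5.07) [heading=253, draw]
  ]
  -- iteration 3/3 --
  RT 90: heading 253 -> 163
  RT 90: heading 163 -> 73
  RT 90: heading 73 -> 343
  REPEAT 2 [
    -- iteration 1/2 --
    RT 90: heading 343 -> 253
    LT 90: heading 253 -> 343
    FD 5.4: (-9.743,5.07) -> (-4.579,3.491) [heading=343, draw]
    -- iteration 2/2 --
    RT 90: heading 343 -> 253
    LT 90: heading 253 -> 343
    FD 5.4: (-4.579,3.491) -> (0.585,1.913) [heading=343, draw]
  ]
]
PD: pen down
RT 90: heading 343 -> 253
FD 1.5: (0.585,1.913) -> (0.146,0.478) [heading=253, draw]
RT 90: heading 253 -> 163
Final: pos=(0.146,0.478), heading=163, 8 segment(s) drawn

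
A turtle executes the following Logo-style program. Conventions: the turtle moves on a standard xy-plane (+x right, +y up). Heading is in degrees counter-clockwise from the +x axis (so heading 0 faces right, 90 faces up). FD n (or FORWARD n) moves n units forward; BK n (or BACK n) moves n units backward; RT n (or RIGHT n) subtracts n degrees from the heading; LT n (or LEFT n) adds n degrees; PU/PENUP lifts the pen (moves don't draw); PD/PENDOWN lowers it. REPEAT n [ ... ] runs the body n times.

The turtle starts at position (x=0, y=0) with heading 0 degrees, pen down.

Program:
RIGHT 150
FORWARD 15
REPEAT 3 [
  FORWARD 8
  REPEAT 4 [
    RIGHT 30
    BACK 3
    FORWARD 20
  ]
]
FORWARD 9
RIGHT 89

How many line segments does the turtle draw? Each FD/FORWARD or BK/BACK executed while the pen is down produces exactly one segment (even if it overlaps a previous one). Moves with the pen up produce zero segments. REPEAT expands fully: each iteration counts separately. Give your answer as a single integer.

Executing turtle program step by step:
Start: pos=(0,0), heading=0, pen down
RT 150: heading 0 -> 210
FD 15: (0,0) -> (-12.99,-7.5) [heading=210, draw]
REPEAT 3 [
  -- iteration 1/3 --
  FD 8: (-12.99,-7.5) -> (-19.919,-11.5) [heading=210, draw]
  REPEAT 4 [
    -- iteration 1/4 --
    RT 30: heading 210 -> 180
    BK 3: (-19.919,-11.5) -> (-16.919,-11.5) [heading=180, draw]
    FD 20: (-16.919,-11.5) -> (-36.919,-11.5) [heading=180, draw]
    -- iteration 2/4 --
    RT 30: heading 180 -> 150
    BK 3: (-36.919,-11.5) -> (-34.321,-13) [heading=150, draw]
    FD 20: (-34.321,-13) -> (-51.641,-3) [heading=150, draw]
    -- iteration 3/4 --
    RT 30: heading 150 -> 120
    BK 3: (-51.641,-3) -> (-50.141,-5.598) [heading=120, draw]
    FD 20: (-50.141,-5.598) -> (-60.141,11.722) [heading=120, draw]
    -- iteration 4/4 --
    RT 30: heading 120 -> 90
    BK 3: (-60.141,11.722) -> (-60.141,8.722) [heading=90, draw]
    FD 20: (-60.141,8.722) -> (-60.141,28.722) [heading=90, draw]
  ]
  -- iteration 2/3 --
  FD 8: (-60.141,28.722) -> (-60.141,36.722) [heading=90, draw]
  REPEAT 4 [
    -- iteration 1/4 --
    RT 30: heading 90 -> 60
    BK 3: (-60.141,36.722) -> (-61.641,34.124) [heading=60, draw]
    FD 20: (-61.641,34.124) -> (-51.641,51.445) [heading=60, draw]
    -- iteration 2/4 --
    RT 30: heading 60 -> 30
    BK 3: (-51.641,51.445) -> (-54.239,49.945) [heading=30, draw]
    FD 20: (-54.239,49.945) -> (-36.919,59.945) [heading=30, draw]
    -- iteration 3/4 --
    RT 30: heading 30 -> 0
    BK 3: (-36.919,59.945) -> (-39.919,59.945) [heading=0, draw]
    FD 20: (-39.919,59.945) -> (-19.919,59.945) [heading=0, draw]
    -- iteration 4/4 --
    RT 30: heading 0 -> 330
    BK 3: (-19.919,59.945) -> (-22.517,61.445) [heading=330, draw]
    FD 20: (-22.517,61.445) -> (-5.196,51.445) [heading=330, draw]
  ]
  -- iteration 3/3 --
  FD 8: (-5.196,51.445) -> (1.732,47.445) [heading=330, draw]
  REPEAT 4 [
    -- iteration 1/4 --
    RT 30: heading 330 -> 300
    BK 3: (1.732,47.445) -> (0.232,50.043) [heading=300, draw]
    FD 20: (0.232,50.043) -> (10.232,32.722) [heading=300, draw]
    -- iteration 2/4 --
    RT 30: heading 300 -> 270
    BK 3: (10.232,32.722) -> (10.232,35.722) [heading=270, draw]
    FD 20: (10.232,35.722) -> (10.232,15.722) [heading=270, draw]
    -- iteration 3/4 --
    RT 30: heading 270 -> 240
    BK 3: (10.232,15.722) -> (11.732,18.321) [heading=240, draw]
    FD 20: (11.732,18.321) -> (1.732,1) [heading=240, draw]
    -- iteration 4/4 --
    RT 30: heading 240 -> 210
    BK 3: (1.732,1) -> (4.33,2.5) [heading=210, draw]
    FD 20: (4.33,2.5) -> (-12.99,-7.5) [heading=210, draw]
  ]
]
FD 9: (-12.99,-7.5) -> (-20.785,-12) [heading=210, draw]
RT 89: heading 210 -> 121
Final: pos=(-20.785,-12), heading=121, 29 segment(s) drawn
Segments drawn: 29

Answer: 29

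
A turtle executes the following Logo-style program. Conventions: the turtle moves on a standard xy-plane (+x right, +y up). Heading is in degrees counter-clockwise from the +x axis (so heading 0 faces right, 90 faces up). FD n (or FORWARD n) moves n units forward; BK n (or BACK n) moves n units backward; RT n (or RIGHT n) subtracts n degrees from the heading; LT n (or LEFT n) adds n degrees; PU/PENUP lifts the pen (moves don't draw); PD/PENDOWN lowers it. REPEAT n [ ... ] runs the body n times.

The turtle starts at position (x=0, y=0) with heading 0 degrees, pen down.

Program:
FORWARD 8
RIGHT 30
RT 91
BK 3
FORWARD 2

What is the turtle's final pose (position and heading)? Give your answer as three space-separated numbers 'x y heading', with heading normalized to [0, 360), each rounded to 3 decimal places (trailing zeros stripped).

Executing turtle program step by step:
Start: pos=(0,0), heading=0, pen down
FD 8: (0,0) -> (8,0) [heading=0, draw]
RT 30: heading 0 -> 330
RT 91: heading 330 -> 239
BK 3: (8,0) -> (9.545,2.572) [heading=239, draw]
FD 2: (9.545,2.572) -> (8.515,0.857) [heading=239, draw]
Final: pos=(8.515,0.857), heading=239, 3 segment(s) drawn

Answer: 8.515 0.857 239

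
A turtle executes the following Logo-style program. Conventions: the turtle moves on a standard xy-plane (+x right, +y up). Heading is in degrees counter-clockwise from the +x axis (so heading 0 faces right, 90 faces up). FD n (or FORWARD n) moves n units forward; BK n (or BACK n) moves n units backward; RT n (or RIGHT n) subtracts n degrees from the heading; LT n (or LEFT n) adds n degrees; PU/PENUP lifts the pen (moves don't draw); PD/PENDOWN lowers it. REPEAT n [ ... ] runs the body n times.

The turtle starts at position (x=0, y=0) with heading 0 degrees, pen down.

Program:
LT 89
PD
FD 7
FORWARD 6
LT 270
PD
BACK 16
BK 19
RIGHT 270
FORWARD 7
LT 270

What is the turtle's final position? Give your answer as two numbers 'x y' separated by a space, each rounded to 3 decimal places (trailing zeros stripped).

Executing turtle program step by step:
Start: pos=(0,0), heading=0, pen down
LT 89: heading 0 -> 89
PD: pen down
FD 7: (0,0) -> (0.122,6.999) [heading=89, draw]
FD 6: (0.122,6.999) -> (0.227,12.998) [heading=89, draw]
LT 270: heading 89 -> 359
PD: pen down
BK 16: (0.227,12.998) -> (-15.771,13.277) [heading=359, draw]
BK 19: (-15.771,13.277) -> (-34.768,13.609) [heading=359, draw]
RT 270: heading 359 -> 89
FD 7: (-34.768,13.609) -> (-34.646,20.608) [heading=89, draw]
LT 270: heading 89 -> 359
Final: pos=(-34.646,20.608), heading=359, 5 segment(s) drawn

Answer: -34.646 20.608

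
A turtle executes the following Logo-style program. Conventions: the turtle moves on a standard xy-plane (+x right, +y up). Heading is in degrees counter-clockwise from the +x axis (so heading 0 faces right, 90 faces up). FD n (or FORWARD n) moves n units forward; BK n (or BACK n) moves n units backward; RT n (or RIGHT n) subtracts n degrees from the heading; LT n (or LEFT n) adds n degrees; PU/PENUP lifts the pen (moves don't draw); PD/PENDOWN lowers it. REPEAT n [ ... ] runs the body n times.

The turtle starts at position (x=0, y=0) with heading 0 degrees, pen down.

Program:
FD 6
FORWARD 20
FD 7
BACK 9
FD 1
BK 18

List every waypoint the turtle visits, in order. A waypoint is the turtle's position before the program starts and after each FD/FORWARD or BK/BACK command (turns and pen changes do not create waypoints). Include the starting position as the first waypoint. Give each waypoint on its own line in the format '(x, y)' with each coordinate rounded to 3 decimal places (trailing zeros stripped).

Executing turtle program step by step:
Start: pos=(0,0), heading=0, pen down
FD 6: (0,0) -> (6,0) [heading=0, draw]
FD 20: (6,0) -> (26,0) [heading=0, draw]
FD 7: (26,0) -> (33,0) [heading=0, draw]
BK 9: (33,0) -> (24,0) [heading=0, draw]
FD 1: (24,0) -> (25,0) [heading=0, draw]
BK 18: (25,0) -> (7,0) [heading=0, draw]
Final: pos=(7,0), heading=0, 6 segment(s) drawn
Waypoints (7 total):
(0, 0)
(6, 0)
(26, 0)
(33, 0)
(24, 0)
(25, 0)
(7, 0)

Answer: (0, 0)
(6, 0)
(26, 0)
(33, 0)
(24, 0)
(25, 0)
(7, 0)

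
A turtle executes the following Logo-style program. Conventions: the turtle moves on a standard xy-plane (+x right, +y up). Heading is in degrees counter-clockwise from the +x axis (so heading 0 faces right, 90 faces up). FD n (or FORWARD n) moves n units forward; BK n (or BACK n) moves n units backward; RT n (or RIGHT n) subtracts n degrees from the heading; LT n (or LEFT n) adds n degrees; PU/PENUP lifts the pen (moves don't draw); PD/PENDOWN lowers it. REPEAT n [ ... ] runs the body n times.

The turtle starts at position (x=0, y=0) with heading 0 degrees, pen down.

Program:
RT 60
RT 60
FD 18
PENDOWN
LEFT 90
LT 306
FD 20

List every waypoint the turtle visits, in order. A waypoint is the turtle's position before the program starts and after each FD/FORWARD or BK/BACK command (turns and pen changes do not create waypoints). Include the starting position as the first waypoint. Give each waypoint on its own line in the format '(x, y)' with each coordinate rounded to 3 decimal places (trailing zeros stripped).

Executing turtle program step by step:
Start: pos=(0,0), heading=0, pen down
RT 60: heading 0 -> 300
RT 60: heading 300 -> 240
FD 18: (0,0) -> (-9,-15.588) [heading=240, draw]
PD: pen down
LT 90: heading 240 -> 330
LT 306: heading 330 -> 276
FD 20: (-9,-15.588) -> (-6.909,-35.479) [heading=276, draw]
Final: pos=(-6.909,-35.479), heading=276, 2 segment(s) drawn
Waypoints (3 total):
(0, 0)
(-9, -15.588)
(-6.909, -35.479)

Answer: (0, 0)
(-9, -15.588)
(-6.909, -35.479)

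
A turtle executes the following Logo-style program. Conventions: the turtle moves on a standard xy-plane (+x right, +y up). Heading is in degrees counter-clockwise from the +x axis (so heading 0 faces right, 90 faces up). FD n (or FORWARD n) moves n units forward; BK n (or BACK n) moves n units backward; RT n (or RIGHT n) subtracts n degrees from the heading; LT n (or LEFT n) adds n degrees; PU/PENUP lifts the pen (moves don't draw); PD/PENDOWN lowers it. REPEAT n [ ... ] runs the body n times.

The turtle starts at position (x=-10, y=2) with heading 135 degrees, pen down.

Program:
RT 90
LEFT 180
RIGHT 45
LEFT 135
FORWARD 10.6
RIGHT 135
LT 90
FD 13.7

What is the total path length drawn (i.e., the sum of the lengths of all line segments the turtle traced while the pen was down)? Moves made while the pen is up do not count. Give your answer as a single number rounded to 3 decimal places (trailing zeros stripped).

Executing turtle program step by step:
Start: pos=(-10,2), heading=135, pen down
RT 90: heading 135 -> 45
LT 180: heading 45 -> 225
RT 45: heading 225 -> 180
LT 135: heading 180 -> 315
FD 10.6: (-10,2) -> (-2.505,-5.495) [heading=315, draw]
RT 135: heading 315 -> 180
LT 90: heading 180 -> 270
FD 13.7: (-2.505,-5.495) -> (-2.505,-19.195) [heading=270, draw]
Final: pos=(-2.505,-19.195), heading=270, 2 segment(s) drawn

Segment lengths:
  seg 1: (-10,2) -> (-2.505,-5.495), length = 10.6
  seg 2: (-2.505,-5.495) -> (-2.505,-19.195), length = 13.7
Total = 24.3

Answer: 24.3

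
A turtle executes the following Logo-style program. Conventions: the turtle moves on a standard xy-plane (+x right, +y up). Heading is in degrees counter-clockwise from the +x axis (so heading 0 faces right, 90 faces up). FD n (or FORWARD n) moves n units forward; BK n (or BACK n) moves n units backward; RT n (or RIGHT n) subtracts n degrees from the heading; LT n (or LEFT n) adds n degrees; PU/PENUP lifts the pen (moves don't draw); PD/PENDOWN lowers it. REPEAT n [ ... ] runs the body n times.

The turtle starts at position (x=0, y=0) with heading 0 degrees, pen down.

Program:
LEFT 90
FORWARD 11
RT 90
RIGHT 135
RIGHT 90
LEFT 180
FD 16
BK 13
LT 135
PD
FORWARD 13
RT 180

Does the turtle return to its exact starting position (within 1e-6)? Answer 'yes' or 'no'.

Answer: no

Derivation:
Executing turtle program step by step:
Start: pos=(0,0), heading=0, pen down
LT 90: heading 0 -> 90
FD 11: (0,0) -> (0,11) [heading=90, draw]
RT 90: heading 90 -> 0
RT 135: heading 0 -> 225
RT 90: heading 225 -> 135
LT 180: heading 135 -> 315
FD 16: (0,11) -> (11.314,-0.314) [heading=315, draw]
BK 13: (11.314,-0.314) -> (2.121,8.879) [heading=315, draw]
LT 135: heading 315 -> 90
PD: pen down
FD 13: (2.121,8.879) -> (2.121,21.879) [heading=90, draw]
RT 180: heading 90 -> 270
Final: pos=(2.121,21.879), heading=270, 4 segment(s) drawn

Start position: (0, 0)
Final position: (2.121, 21.879)
Distance = 21.981; >= 1e-6 -> NOT closed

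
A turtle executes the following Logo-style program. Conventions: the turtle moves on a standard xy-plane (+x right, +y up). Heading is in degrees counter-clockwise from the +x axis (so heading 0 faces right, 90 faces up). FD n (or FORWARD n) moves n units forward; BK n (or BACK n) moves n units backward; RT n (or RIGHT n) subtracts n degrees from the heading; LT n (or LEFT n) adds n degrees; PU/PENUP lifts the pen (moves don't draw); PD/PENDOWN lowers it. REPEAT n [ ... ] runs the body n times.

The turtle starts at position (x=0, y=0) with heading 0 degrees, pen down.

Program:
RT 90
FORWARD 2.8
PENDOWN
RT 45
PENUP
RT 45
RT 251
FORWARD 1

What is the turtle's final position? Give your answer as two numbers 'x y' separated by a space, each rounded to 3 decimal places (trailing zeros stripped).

Answer: 0.326 -3.746

Derivation:
Executing turtle program step by step:
Start: pos=(0,0), heading=0, pen down
RT 90: heading 0 -> 270
FD 2.8: (0,0) -> (0,-2.8) [heading=270, draw]
PD: pen down
RT 45: heading 270 -> 225
PU: pen up
RT 45: heading 225 -> 180
RT 251: heading 180 -> 289
FD 1: (0,-2.8) -> (0.326,-3.746) [heading=289, move]
Final: pos=(0.326,-3.746), heading=289, 1 segment(s) drawn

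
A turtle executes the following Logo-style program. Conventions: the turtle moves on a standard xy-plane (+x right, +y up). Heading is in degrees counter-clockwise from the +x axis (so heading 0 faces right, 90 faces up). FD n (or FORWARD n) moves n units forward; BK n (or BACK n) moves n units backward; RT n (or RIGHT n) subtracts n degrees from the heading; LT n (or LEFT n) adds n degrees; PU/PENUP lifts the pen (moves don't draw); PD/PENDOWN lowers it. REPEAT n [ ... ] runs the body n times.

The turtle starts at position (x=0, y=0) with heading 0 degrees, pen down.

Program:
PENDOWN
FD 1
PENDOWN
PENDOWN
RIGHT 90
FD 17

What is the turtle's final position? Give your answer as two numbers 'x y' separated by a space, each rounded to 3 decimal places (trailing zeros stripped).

Executing turtle program step by step:
Start: pos=(0,0), heading=0, pen down
PD: pen down
FD 1: (0,0) -> (1,0) [heading=0, draw]
PD: pen down
PD: pen down
RT 90: heading 0 -> 270
FD 17: (1,0) -> (1,-17) [heading=270, draw]
Final: pos=(1,-17), heading=270, 2 segment(s) drawn

Answer: 1 -17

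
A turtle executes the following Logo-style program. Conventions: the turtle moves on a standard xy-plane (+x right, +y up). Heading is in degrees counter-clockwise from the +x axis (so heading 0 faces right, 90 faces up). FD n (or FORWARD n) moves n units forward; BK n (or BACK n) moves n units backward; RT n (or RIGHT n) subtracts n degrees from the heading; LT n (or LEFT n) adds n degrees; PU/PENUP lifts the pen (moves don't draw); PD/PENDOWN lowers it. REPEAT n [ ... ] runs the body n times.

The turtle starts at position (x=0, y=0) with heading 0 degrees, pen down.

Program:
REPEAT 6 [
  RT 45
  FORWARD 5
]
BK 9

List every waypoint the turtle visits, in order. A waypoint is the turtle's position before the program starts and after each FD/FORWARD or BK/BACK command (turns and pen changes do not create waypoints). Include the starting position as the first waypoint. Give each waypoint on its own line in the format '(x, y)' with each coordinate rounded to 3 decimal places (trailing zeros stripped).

Executing turtle program step by step:
Start: pos=(0,0), heading=0, pen down
REPEAT 6 [
  -- iteration 1/6 --
  RT 45: heading 0 -> 315
  FD 5: (0,0) -> (3.536,-3.536) [heading=315, draw]
  -- iteration 2/6 --
  RT 45: heading 315 -> 270
  FD 5: (3.536,-3.536) -> (3.536,-8.536) [heading=270, draw]
  -- iteration 3/6 --
  RT 45: heading 270 -> 225
  FD 5: (3.536,-8.536) -> (0,-12.071) [heading=225, draw]
  -- iteration 4/6 --
  RT 45: heading 225 -> 180
  FD 5: (0,-12.071) -> (-5,-12.071) [heading=180, draw]
  -- iteration 5/6 --
  RT 45: heading 180 -> 135
  FD 5: (-5,-12.071) -> (-8.536,-8.536) [heading=135, draw]
  -- iteration 6/6 --
  RT 45: heading 135 -> 90
  FD 5: (-8.536,-8.536) -> (-8.536,-3.536) [heading=90, draw]
]
BK 9: (-8.536,-3.536) -> (-8.536,-12.536) [heading=90, draw]
Final: pos=(-8.536,-12.536), heading=90, 7 segment(s) drawn
Waypoints (8 total):
(0, 0)
(3.536, -3.536)
(3.536, -8.536)
(0, -12.071)
(-5, -12.071)
(-8.536, -8.536)
(-8.536, -3.536)
(-8.536, -12.536)

Answer: (0, 0)
(3.536, -3.536)
(3.536, -8.536)
(0, -12.071)
(-5, -12.071)
(-8.536, -8.536)
(-8.536, -3.536)
(-8.536, -12.536)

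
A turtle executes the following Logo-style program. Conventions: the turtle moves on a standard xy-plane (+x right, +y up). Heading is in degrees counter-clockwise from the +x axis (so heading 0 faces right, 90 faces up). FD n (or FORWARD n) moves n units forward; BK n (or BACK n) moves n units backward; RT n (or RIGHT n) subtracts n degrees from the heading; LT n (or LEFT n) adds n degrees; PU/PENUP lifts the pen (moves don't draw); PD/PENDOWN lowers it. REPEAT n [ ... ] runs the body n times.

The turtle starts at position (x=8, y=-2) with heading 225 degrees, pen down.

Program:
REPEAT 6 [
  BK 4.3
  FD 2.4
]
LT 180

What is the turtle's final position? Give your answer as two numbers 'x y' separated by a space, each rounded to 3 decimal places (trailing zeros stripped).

Executing turtle program step by step:
Start: pos=(8,-2), heading=225, pen down
REPEAT 6 [
  -- iteration 1/6 --
  BK 4.3: (8,-2) -> (11.041,1.041) [heading=225, draw]
  FD 2.4: (11.041,1.041) -> (9.344,-0.656) [heading=225, draw]
  -- iteration 2/6 --
  BK 4.3: (9.344,-0.656) -> (12.384,2.384) [heading=225, draw]
  FD 2.4: (12.384,2.384) -> (10.687,0.687) [heading=225, draw]
  -- iteration 3/6 --
  BK 4.3: (10.687,0.687) -> (13.728,3.728) [heading=225, draw]
  FD 2.4: (13.728,3.728) -> (12.031,2.031) [heading=225, draw]
  -- iteration 4/6 --
  BK 4.3: (12.031,2.031) -> (15.071,5.071) [heading=225, draw]
  FD 2.4: (15.071,5.071) -> (13.374,3.374) [heading=225, draw]
  -- iteration 5/6 --
  BK 4.3: (13.374,3.374) -> (16.415,6.415) [heading=225, draw]
  FD 2.4: (16.415,6.415) -> (14.718,4.718) [heading=225, draw]
  -- iteration 6/6 --
  BK 4.3: (14.718,4.718) -> (17.758,7.758) [heading=225, draw]
  FD 2.4: (17.758,7.758) -> (16.061,6.061) [heading=225, draw]
]
LT 180: heading 225 -> 45
Final: pos=(16.061,6.061), heading=45, 12 segment(s) drawn

Answer: 16.061 6.061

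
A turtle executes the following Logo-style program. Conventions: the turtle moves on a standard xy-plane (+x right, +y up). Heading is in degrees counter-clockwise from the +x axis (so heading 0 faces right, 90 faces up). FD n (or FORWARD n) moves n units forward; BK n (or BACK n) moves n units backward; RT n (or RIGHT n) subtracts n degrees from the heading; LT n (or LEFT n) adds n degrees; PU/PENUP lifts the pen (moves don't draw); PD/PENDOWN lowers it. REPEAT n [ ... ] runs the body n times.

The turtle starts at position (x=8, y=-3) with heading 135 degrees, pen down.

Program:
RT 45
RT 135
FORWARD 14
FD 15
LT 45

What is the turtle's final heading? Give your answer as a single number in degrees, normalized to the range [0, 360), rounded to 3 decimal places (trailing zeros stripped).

Executing turtle program step by step:
Start: pos=(8,-3), heading=135, pen down
RT 45: heading 135 -> 90
RT 135: heading 90 -> 315
FD 14: (8,-3) -> (17.899,-12.899) [heading=315, draw]
FD 15: (17.899,-12.899) -> (28.506,-23.506) [heading=315, draw]
LT 45: heading 315 -> 0
Final: pos=(28.506,-23.506), heading=0, 2 segment(s) drawn

Answer: 0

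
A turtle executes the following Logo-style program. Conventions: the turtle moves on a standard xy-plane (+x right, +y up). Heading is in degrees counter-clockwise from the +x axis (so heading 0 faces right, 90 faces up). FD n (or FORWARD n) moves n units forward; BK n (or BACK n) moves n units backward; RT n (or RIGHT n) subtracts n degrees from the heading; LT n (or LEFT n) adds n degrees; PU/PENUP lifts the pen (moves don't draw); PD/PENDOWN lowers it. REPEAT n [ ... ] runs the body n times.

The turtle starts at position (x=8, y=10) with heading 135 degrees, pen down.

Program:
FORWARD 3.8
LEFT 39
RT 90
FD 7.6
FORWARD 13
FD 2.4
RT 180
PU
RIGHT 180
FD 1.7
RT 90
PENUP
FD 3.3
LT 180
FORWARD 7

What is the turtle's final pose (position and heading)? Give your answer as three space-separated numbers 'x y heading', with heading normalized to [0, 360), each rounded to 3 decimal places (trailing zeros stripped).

Answer: 4.215 37.638 174

Derivation:
Executing turtle program step by step:
Start: pos=(8,10), heading=135, pen down
FD 3.8: (8,10) -> (5.313,12.687) [heading=135, draw]
LT 39: heading 135 -> 174
RT 90: heading 174 -> 84
FD 7.6: (5.313,12.687) -> (6.107,20.245) [heading=84, draw]
FD 13: (6.107,20.245) -> (7.466,33.174) [heading=84, draw]
FD 2.4: (7.466,33.174) -> (7.717,35.561) [heading=84, draw]
RT 180: heading 84 -> 264
PU: pen up
RT 180: heading 264 -> 84
FD 1.7: (7.717,35.561) -> (7.895,37.252) [heading=84, move]
RT 90: heading 84 -> 354
PU: pen up
FD 3.3: (7.895,37.252) -> (11.177,36.907) [heading=354, move]
LT 180: heading 354 -> 174
FD 7: (11.177,36.907) -> (4.215,37.638) [heading=174, move]
Final: pos=(4.215,37.638), heading=174, 4 segment(s) drawn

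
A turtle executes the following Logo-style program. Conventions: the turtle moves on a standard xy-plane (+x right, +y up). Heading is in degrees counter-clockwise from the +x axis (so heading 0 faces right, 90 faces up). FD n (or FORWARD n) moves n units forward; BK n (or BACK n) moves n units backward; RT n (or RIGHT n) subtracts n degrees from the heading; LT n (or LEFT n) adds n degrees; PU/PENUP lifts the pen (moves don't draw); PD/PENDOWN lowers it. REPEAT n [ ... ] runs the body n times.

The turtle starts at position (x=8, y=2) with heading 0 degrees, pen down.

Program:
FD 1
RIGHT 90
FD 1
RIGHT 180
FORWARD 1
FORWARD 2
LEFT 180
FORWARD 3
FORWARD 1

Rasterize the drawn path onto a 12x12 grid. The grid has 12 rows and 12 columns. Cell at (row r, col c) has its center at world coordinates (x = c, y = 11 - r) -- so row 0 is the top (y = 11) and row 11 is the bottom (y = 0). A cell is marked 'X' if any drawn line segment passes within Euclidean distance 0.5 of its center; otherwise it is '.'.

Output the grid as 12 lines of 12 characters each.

Answer: ............
............
............
............
............
............
............
.........X..
.........X..
........XX..
.........X..
.........X..

Derivation:
Segment 0: (8,2) -> (9,2)
Segment 1: (9,2) -> (9,1)
Segment 2: (9,1) -> (9,2)
Segment 3: (9,2) -> (9,4)
Segment 4: (9,4) -> (9,1)
Segment 5: (9,1) -> (9,0)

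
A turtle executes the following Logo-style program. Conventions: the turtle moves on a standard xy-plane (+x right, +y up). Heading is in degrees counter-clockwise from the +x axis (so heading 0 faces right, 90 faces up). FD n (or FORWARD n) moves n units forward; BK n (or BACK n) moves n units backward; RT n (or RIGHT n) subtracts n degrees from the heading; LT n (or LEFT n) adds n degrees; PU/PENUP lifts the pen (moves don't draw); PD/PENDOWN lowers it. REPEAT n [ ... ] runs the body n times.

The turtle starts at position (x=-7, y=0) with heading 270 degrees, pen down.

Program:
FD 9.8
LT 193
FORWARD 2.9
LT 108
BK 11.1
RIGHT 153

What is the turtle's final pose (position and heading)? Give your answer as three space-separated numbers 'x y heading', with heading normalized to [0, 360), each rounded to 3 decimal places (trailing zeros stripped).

Answer: 1.862 -1.257 58

Derivation:
Executing turtle program step by step:
Start: pos=(-7,0), heading=270, pen down
FD 9.8: (-7,0) -> (-7,-9.8) [heading=270, draw]
LT 193: heading 270 -> 103
FD 2.9: (-7,-9.8) -> (-7.652,-6.974) [heading=103, draw]
LT 108: heading 103 -> 211
BK 11.1: (-7.652,-6.974) -> (1.862,-1.257) [heading=211, draw]
RT 153: heading 211 -> 58
Final: pos=(1.862,-1.257), heading=58, 3 segment(s) drawn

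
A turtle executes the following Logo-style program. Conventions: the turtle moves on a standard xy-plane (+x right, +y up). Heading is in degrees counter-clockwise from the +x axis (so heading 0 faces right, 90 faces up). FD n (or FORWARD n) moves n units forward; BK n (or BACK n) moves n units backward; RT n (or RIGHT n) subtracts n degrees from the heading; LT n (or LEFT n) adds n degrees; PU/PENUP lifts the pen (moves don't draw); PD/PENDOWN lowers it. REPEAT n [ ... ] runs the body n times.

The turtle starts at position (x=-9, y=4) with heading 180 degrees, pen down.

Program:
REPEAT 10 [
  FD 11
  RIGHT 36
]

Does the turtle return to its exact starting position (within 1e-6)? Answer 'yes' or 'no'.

Executing turtle program step by step:
Start: pos=(-9,4), heading=180, pen down
REPEAT 10 [
  -- iteration 1/10 --
  FD 11: (-9,4) -> (-20,4) [heading=180, draw]
  RT 36: heading 180 -> 144
  -- iteration 2/10 --
  FD 11: (-20,4) -> (-28.899,10.466) [heading=144, draw]
  RT 36: heading 144 -> 108
  -- iteration 3/10 --
  FD 11: (-28.899,10.466) -> (-32.298,20.927) [heading=108, draw]
  RT 36: heading 108 -> 72
  -- iteration 4/10 --
  FD 11: (-32.298,20.927) -> (-28.899,31.389) [heading=72, draw]
  RT 36: heading 72 -> 36
  -- iteration 5/10 --
  FD 11: (-28.899,31.389) -> (-20,37.855) [heading=36, draw]
  RT 36: heading 36 -> 0
  -- iteration 6/10 --
  FD 11: (-20,37.855) -> (-9,37.855) [heading=0, draw]
  RT 36: heading 0 -> 324
  -- iteration 7/10 --
  FD 11: (-9,37.855) -> (-0.101,31.389) [heading=324, draw]
  RT 36: heading 324 -> 288
  -- iteration 8/10 --
  FD 11: (-0.101,31.389) -> (3.298,20.927) [heading=288, draw]
  RT 36: heading 288 -> 252
  -- iteration 9/10 --
  FD 11: (3.298,20.927) -> (-0.101,10.466) [heading=252, draw]
  RT 36: heading 252 -> 216
  -- iteration 10/10 --
  FD 11: (-0.101,10.466) -> (-9,4) [heading=216, draw]
  RT 36: heading 216 -> 180
]
Final: pos=(-9,4), heading=180, 10 segment(s) drawn

Start position: (-9, 4)
Final position: (-9, 4)
Distance = 0; < 1e-6 -> CLOSED

Answer: yes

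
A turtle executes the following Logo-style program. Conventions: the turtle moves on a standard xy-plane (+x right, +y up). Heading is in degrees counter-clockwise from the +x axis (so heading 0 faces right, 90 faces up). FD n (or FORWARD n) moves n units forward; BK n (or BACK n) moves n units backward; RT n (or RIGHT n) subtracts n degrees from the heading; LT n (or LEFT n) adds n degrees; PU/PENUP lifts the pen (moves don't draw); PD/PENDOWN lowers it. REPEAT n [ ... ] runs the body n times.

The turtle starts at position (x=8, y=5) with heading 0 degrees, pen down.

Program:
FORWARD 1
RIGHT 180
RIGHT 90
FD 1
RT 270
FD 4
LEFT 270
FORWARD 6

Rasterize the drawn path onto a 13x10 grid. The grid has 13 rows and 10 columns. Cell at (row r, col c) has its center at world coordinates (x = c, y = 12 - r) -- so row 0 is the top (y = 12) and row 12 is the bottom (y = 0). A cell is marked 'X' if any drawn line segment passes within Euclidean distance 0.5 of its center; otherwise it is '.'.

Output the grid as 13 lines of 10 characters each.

Answer: .....X....
.....X....
.....X....
.....X....
.....X....
.....X....
.....XXXXX
........XX
..........
..........
..........
..........
..........

Derivation:
Segment 0: (8,5) -> (9,5)
Segment 1: (9,5) -> (9,6)
Segment 2: (9,6) -> (5,6)
Segment 3: (5,6) -> (5,12)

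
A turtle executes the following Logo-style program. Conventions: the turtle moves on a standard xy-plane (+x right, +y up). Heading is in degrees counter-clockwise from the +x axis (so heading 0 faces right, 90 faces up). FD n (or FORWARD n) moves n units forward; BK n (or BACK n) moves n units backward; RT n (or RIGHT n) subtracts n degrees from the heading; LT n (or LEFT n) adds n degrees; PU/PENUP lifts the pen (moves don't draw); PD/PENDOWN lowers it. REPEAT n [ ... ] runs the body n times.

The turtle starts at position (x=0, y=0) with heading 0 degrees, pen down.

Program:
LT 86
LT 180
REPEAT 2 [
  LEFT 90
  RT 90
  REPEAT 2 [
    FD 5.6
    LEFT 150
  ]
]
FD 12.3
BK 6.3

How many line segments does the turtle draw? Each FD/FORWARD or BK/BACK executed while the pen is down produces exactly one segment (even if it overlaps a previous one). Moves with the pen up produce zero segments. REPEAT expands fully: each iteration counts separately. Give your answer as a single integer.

Answer: 6

Derivation:
Executing turtle program step by step:
Start: pos=(0,0), heading=0, pen down
LT 86: heading 0 -> 86
LT 180: heading 86 -> 266
REPEAT 2 [
  -- iteration 1/2 --
  LT 90: heading 266 -> 356
  RT 90: heading 356 -> 266
  REPEAT 2 [
    -- iteration 1/2 --
    FD 5.6: (0,0) -> (-0.391,-5.586) [heading=266, draw]
    LT 150: heading 266 -> 56
    -- iteration 2/2 --
    FD 5.6: (-0.391,-5.586) -> (2.741,-0.944) [heading=56, draw]
    LT 150: heading 56 -> 206
  ]
  -- iteration 2/2 --
  LT 90: heading 206 -> 296
  RT 90: heading 296 -> 206
  REPEAT 2 [
    -- iteration 1/2 --
    FD 5.6: (2.741,-0.944) -> (-2.292,-3.399) [heading=206, draw]
    LT 150: heading 206 -> 356
    -- iteration 2/2 --
    FD 5.6: (-2.292,-3.399) -> (3.294,-3.789) [heading=356, draw]
    LT 150: heading 356 -> 146
  ]
]
FD 12.3: (3.294,-3.789) -> (-6.903,3.089) [heading=146, draw]
BK 6.3: (-6.903,3.089) -> (-1.68,-0.434) [heading=146, draw]
Final: pos=(-1.68,-0.434), heading=146, 6 segment(s) drawn
Segments drawn: 6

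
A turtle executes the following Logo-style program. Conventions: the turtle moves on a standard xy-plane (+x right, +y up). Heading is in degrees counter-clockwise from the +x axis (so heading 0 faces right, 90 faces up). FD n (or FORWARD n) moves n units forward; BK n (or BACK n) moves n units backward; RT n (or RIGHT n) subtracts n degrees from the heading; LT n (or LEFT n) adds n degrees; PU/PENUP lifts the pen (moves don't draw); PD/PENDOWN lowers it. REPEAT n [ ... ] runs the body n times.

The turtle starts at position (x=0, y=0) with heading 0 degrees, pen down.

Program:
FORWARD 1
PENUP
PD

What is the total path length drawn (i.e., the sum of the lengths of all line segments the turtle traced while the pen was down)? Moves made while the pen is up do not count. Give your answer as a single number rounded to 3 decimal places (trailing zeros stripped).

Answer: 1

Derivation:
Executing turtle program step by step:
Start: pos=(0,0), heading=0, pen down
FD 1: (0,0) -> (1,0) [heading=0, draw]
PU: pen up
PD: pen down
Final: pos=(1,0), heading=0, 1 segment(s) drawn

Segment lengths:
  seg 1: (0,0) -> (1,0), length = 1
Total = 1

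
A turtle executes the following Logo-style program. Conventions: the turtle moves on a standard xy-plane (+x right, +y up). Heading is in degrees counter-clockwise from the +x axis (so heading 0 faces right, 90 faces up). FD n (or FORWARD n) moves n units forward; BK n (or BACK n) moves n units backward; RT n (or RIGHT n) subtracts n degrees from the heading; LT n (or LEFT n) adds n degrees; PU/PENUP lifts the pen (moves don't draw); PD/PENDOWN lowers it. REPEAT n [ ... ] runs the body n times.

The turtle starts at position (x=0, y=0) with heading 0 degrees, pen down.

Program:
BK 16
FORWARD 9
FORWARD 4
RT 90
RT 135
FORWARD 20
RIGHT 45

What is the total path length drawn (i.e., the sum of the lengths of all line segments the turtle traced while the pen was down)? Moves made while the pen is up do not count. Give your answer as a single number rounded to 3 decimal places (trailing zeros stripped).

Answer: 49

Derivation:
Executing turtle program step by step:
Start: pos=(0,0), heading=0, pen down
BK 16: (0,0) -> (-16,0) [heading=0, draw]
FD 9: (-16,0) -> (-7,0) [heading=0, draw]
FD 4: (-7,0) -> (-3,0) [heading=0, draw]
RT 90: heading 0 -> 270
RT 135: heading 270 -> 135
FD 20: (-3,0) -> (-17.142,14.142) [heading=135, draw]
RT 45: heading 135 -> 90
Final: pos=(-17.142,14.142), heading=90, 4 segment(s) drawn

Segment lengths:
  seg 1: (0,0) -> (-16,0), length = 16
  seg 2: (-16,0) -> (-7,0), length = 9
  seg 3: (-7,0) -> (-3,0), length = 4
  seg 4: (-3,0) -> (-17.142,14.142), length = 20
Total = 49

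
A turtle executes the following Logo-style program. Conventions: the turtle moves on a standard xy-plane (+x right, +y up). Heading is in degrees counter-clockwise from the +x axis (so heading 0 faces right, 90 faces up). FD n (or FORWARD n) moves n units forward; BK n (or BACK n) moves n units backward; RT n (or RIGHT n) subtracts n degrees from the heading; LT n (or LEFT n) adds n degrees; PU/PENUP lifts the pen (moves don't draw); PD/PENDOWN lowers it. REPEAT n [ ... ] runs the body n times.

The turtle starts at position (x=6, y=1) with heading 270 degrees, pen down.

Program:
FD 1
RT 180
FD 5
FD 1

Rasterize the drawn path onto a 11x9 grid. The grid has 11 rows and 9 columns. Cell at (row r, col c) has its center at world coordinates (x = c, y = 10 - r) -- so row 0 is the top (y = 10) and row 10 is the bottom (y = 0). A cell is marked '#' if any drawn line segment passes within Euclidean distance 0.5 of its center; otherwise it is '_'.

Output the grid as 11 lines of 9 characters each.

Answer: _________
_________
_________
_________
______#__
______#__
______#__
______#__
______#__
______#__
______#__

Derivation:
Segment 0: (6,1) -> (6,0)
Segment 1: (6,0) -> (6,5)
Segment 2: (6,5) -> (6,6)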